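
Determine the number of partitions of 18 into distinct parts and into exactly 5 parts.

3

Enumerating:
1+2+3+4+8
1+2+3+5+7
1+2+4+5+6
Counting gives 3.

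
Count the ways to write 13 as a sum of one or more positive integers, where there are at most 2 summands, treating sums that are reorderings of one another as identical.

7

The partitions of 13 that satisfy the conditions:
13
12 + 1
11 + 2
10 + 3
9 + 4
8 + 5
7 + 6
That's 7 in total.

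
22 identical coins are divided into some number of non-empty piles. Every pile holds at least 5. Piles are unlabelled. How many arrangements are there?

18

Enumerating:
22
17, 5
16, 6
15, 7
14, 8
13, 9
12, 10
12, 5, 5
11, 11
11, 6, 5
10, 7, 5
10, 6, 6
9, 8, 5
9, 7, 6
8, 8, 6
8, 7, 7
7, 5, 5, 5
6, 6, 5, 5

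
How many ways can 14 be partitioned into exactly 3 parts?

Listing the qualifying partitions of 14:
1+1+12
1+2+11
1+3+10
2+2+10
1+4+9
2+3+9
1+5+8
2+4+8
3+3+8
1+6+7
2+5+7
3+4+7
2+6+6
3+5+6
4+4+6
4+5+5
Counting gives 16.

16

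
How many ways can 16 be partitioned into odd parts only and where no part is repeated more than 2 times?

The partitions of 16 that satisfy the conditions:
15 + 1
13 + 3
11 + 5
11 + 3 + 1 + 1
9 + 7
9 + 5 + 1 + 1
9 + 3 + 3 + 1
7 + 7 + 1 + 1
7 + 5 + 3 + 1
5 + 5 + 3 + 3
That's 10 in total.

10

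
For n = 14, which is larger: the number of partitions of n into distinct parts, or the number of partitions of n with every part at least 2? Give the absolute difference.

Partitions of 14 into distinct parts: 22.
Partitions of 14 with every part at least 2: 34.
|22 − 34| = 12.

12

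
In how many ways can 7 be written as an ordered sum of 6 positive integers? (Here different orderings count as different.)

Place 5 bars in the 6 internal gaps of a row of 7 dots: C(6,5) = 6.

6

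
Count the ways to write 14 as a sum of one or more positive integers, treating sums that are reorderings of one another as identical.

Enumerating by decreasing first part gives 135 partitions in all.

135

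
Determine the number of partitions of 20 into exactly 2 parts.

10

Enumerating:
19+1
18+2
17+3
16+4
15+5
14+6
13+7
12+8
11+9
10+10
Counting gives 10.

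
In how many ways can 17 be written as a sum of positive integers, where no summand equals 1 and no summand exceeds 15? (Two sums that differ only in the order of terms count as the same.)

A partial list (first 12 by largest part):
15, 2
14, 3
13, 4
13, 2, 2
12, 5
12, 3, 2
11, 6
11, 4, 2
11, 3, 3
11, 2, 2, 2
10, 7
10, 5, 2
…and 53 more, for 65 total.

65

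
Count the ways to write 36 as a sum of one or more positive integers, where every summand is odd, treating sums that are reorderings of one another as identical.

Direct enumeration gives 668 partitions.

668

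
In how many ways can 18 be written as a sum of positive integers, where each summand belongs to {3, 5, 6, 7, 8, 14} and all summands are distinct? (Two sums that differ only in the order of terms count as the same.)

2

Enumerating:
8 + 7 + 3
7 + 6 + 5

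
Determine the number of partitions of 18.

385

Systematic enumeration (by largest part, then next-largest, …) yields 385.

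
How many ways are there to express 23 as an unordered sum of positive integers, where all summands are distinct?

Systematic enumeration (by largest part, then next-largest, …) yields 104.

104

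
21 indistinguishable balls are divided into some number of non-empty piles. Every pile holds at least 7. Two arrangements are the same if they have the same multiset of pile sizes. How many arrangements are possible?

Enumerating:
21
7 + 14
8 + 13
9 + 12
10 + 11
7 + 7 + 7
That's 6 in total.

6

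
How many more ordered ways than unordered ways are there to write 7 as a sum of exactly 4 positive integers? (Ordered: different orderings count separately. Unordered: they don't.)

Compositions: C(6,3) = 20.
Unordered (partitions into 4 parts): 3.
Difference: 20 − 3 = 17.

17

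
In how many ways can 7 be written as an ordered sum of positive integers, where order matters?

There are 6 gaps and each independently is a cut or not, giving 2^6 = 64.

64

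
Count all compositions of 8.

128

Each of the 7 gaps between 8 units is either a break or not: 2^7 = 128.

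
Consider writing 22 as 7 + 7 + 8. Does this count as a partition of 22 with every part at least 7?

Yes

The parts sum to 22, and the condition 'every summand is at least 7' holds.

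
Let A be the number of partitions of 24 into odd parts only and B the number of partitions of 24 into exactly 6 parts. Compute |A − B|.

77

Partitions of 24 into odd parts only: 122.
Partitions of 24 into exactly 6 parts: 199.
|122 − 199| = 77.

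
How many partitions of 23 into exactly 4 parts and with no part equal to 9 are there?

78

There are 78 such partitions.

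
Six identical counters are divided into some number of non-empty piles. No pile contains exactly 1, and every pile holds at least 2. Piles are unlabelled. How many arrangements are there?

4

Enumerating:
6
4 + 2
3 + 3
2 + 2 + 2
Counting gives 4.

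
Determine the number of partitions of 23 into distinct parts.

104

There are 104 such partitions.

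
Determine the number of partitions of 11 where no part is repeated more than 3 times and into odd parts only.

7

Enumerating:
11
9,1,1
7,3,1
5,5,1
5,3,3
5,3,1,1,1
3,3,3,1,1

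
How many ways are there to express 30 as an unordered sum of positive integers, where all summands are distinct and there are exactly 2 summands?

14

The partitions of 30 that satisfy the conditions:
29+1
28+2
27+3
26+4
25+5
24+6
23+7
22+8
21+9
20+10
19+11
18+12
17+13
16+14
That's 14 in total.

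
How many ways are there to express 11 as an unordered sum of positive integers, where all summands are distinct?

Listing the qualifying partitions of 11:
11
10 + 1
9 + 2
8 + 3
8 + 2 + 1
7 + 4
7 + 3 + 1
6 + 5
6 + 4 + 1
6 + 3 + 2
5 + 4 + 2
5 + 3 + 2 + 1

12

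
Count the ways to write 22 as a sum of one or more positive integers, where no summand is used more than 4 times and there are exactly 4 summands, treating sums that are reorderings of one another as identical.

84

Enumerating by decreasing first part gives 84 partitions in all.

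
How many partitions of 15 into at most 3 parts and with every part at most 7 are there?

Listing the qualifying partitions of 15:
7, 7, 1
7, 6, 2
7, 5, 3
7, 4, 4
6, 6, 3
6, 5, 4
5, 5, 5

7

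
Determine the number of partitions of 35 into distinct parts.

There are 585 such partitions.

585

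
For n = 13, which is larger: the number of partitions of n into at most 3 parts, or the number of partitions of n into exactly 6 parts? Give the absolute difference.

7

Partitions of 13 into at most 3 parts: 21.
Partitions of 13 into exactly 6 parts: 14.
|21 − 14| = 7.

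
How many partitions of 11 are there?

56

A partial list (first 12 by largest part):
11
10+1
9+2
9+1+1
8+3
8+2+1
8+1+1+1
7+4
7+3+1
7+2+2
7+2+1+1
7+1+1+1+1
…and 44 more, for 56 total.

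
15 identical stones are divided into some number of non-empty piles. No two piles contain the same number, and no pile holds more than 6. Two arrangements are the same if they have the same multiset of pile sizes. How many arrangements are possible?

4

The partitions of 15 that satisfy the conditions:
4+5+6
1+3+5+6
2+3+4+6
1+2+3+4+5
Counting gives 4.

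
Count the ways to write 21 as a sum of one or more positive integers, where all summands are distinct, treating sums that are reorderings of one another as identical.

76

Systematic enumeration (by largest part, then next-largest, …) yields 76.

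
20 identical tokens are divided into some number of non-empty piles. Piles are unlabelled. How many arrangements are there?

627

Systematic enumeration (by largest part, then next-largest, …) yields 627.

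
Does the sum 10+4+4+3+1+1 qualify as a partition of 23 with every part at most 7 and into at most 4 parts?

No

The parts sum to 23, and the condition 'no summand exceeds 7' is violated.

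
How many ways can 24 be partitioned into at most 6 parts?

There are 532 such partitions.

532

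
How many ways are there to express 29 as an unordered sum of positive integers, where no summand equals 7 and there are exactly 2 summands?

13

They are:
28,1
27,2
26,3
25,4
24,5
23,6
21,8
20,9
19,10
18,11
17,12
16,13
15,14
Counting gives 13.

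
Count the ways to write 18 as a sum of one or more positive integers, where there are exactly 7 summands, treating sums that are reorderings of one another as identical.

A partial list (first 12 by largest part):
12,1,1,1,1,1,1
11,2,1,1,1,1,1
10,3,1,1,1,1,1
10,2,2,1,1,1,1
9,4,1,1,1,1,1
9,3,2,1,1,1,1
9,2,2,2,1,1,1
8,5,1,1,1,1,1
8,4,2,1,1,1,1
8,3,3,1,1,1,1
8,3,2,2,1,1,1
8,2,2,2,2,1,1
…and 37 more, for 49 total.

49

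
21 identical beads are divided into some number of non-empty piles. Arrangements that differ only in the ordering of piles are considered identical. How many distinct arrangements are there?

792

A full systematic count gives 792.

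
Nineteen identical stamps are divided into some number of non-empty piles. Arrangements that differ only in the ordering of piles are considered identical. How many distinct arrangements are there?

Counting exhaustively, 490 partitions satisfy the conditions.

490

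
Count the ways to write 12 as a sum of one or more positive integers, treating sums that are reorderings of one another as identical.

77

Counting exhaustively, 77 partitions satisfy the conditions.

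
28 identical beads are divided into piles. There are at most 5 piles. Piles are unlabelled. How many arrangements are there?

540

A full systematic count gives 540.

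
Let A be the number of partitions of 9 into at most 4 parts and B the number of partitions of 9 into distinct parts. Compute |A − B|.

Partitions of 9 into at most 4 parts: 18.
Partitions of 9 into distinct parts: 8.
|18 − 8| = 10.

10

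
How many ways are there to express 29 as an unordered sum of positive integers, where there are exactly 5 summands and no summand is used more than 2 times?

Enumerating by decreasing first part gives 272 partitions in all.

272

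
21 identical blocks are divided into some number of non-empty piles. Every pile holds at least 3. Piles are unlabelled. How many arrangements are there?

60

A partial list (first 12 by largest part):
21
18+3
17+4
16+5
15+6
15+3+3
14+7
14+4+3
13+8
13+5+3
13+4+4
12+9
…and 48 more, for 60 total.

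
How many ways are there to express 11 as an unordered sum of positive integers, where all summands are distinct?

They are:
11
1, 10
2, 9
3, 8
1, 2, 8
4, 7
1, 3, 7
5, 6
1, 4, 6
2, 3, 6
2, 4, 5
1, 2, 3, 5

12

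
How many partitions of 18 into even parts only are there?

30

A partial list (first 12 by largest part):
18
16 + 2
14 + 4
14 + 2 + 2
12 + 6
12 + 4 + 2
12 + 2 + 2 + 2
10 + 8
10 + 6 + 2
10 + 4 + 4
10 + 4 + 2 + 2
10 + 2 + 2 + 2 + 2
…and 18 more, for 30 total.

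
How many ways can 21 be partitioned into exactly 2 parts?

10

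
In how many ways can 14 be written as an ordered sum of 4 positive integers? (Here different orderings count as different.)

286

Place 3 bars in the 13 internal gaps of a row of 14 dots: C(13,3) = 286.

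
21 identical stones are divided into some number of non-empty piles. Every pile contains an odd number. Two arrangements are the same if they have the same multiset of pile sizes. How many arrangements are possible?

76

Enumerating by decreasing first part gives 76 partitions in all.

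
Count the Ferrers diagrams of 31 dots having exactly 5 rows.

A full systematic count gives 427.

427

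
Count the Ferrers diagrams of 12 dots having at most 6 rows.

There are too many to list fully; the first 12 (by largest part) are:
12
11, 1
10, 2
10, 1, 1
9, 3
9, 2, 1
9, 1, 1, 1
8, 4
8, 3, 1
8, 2, 2
8, 2, 1, 1
8, 1, 1, 1, 1
…and 46 more, for 58 total.

58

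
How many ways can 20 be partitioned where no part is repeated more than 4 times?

409

Systematic enumeration (by largest part, then next-largest, …) yields 409.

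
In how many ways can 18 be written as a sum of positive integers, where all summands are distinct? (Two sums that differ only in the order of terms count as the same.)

46

A partial list (first 12 by largest part):
18
17 + 1
16 + 2
15 + 3
15 + 2 + 1
14 + 4
14 + 3 + 1
13 + 5
13 + 4 + 1
13 + 3 + 2
12 + 6
12 + 5 + 1
…and 34 more, for 46 total.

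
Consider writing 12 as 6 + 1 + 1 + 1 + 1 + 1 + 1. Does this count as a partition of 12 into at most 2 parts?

The parts sum to 12, and the condition 'there are at most 2 summands' is violated.

No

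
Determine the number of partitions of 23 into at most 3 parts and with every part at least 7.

8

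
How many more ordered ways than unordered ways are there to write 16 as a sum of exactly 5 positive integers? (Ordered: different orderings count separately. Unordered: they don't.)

Compositions: C(15,4) = 1365.
Partitions of 16 into exactly 5 parts: 37.
Difference: 1365 − 37 = 1328.

1328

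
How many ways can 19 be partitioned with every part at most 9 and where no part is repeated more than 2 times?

Direct enumeration gives 103 partitions.

103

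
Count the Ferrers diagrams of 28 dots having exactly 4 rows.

A full systematic count gives 169.

169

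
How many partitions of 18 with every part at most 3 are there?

37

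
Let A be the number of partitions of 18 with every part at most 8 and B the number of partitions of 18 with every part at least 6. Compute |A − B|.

Partitions of 18 with every part at most 8: 288.
Partitions of 18 with every part at least 6: 6.
|288 − 6| = 282.

282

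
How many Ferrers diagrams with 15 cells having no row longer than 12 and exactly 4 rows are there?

27

A partial list (first 12 by largest part):
12+1+1+1
11+2+1+1
10+3+1+1
10+2+2+1
9+4+1+1
9+3+2+1
9+2+2+2
8+5+1+1
8+4+2+1
8+3+3+1
8+3+2+2
7+6+1+1
…and 15 more, for 27 total.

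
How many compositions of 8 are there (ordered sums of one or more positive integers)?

128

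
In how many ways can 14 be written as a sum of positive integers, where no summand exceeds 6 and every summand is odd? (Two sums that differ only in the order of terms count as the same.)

They are:
1,3,5,5
1,1,1,1,5,5
3,3,3,5
1,1,1,3,3,5
1,1,1,1,1,1,3,5
1,1,1,1,1,1,1,1,1,5
1,1,3,3,3,3
1,1,1,1,1,3,3,3
1,1,1,1,1,1,1,1,3,3
1,1,1,1,1,1,1,1,1,1,1,3
1,1,1,1,1,1,1,1,1,1,1,1,1,1

11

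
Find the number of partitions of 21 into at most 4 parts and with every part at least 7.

The partitions of 21 that satisfy the conditions:
21
14, 7
13, 8
12, 9
11, 10
7, 7, 7
Counting gives 6.

6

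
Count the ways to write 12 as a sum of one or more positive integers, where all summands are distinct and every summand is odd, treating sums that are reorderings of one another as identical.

3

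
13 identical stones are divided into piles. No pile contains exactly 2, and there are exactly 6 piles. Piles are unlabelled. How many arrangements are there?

4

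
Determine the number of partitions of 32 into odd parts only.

There are 390 such partitions.

390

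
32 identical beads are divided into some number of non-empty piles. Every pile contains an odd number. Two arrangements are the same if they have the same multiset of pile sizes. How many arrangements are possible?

There are 390 such partitions.

390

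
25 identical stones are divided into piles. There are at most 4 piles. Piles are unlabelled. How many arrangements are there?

185

Systematic enumeration (by largest part, then next-largest, …) yields 185.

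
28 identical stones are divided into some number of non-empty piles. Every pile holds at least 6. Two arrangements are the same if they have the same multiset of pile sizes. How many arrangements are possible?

29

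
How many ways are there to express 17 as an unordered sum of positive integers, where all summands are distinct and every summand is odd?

5

They are:
17
1,3,13
1,5,11
1,7,9
3,5,9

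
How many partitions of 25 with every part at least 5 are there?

A partial list (first 12 by largest part):
25
20+5
19+6
18+7
17+8
16+9
15+10
15+5+5
14+11
14+6+5
13+12
13+7+5
…and 18 more, for 30 total.

30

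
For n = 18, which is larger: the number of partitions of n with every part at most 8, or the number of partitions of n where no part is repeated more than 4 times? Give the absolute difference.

26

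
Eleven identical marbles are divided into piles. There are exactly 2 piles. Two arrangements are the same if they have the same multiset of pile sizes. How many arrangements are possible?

Listing the qualifying partitions of 11:
10,1
9,2
8,3
7,4
6,5

5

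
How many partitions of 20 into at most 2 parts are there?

Listing the qualifying partitions of 20:
20
19+1
18+2
17+3
16+4
15+5
14+6
13+7
12+8
11+9
10+10

11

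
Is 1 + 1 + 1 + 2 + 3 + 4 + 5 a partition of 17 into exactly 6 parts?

The parts sum to 17, and the condition 'there are exactly 6 summands' is violated.

No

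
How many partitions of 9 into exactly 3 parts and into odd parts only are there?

3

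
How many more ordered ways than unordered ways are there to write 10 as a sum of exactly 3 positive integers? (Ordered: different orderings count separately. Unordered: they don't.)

28

Compositions: C(9,2) = 36.
Unordered (partitions into 3 parts): 8.
Difference: 36 − 8 = 28.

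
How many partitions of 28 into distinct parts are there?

222

Enumerating by decreasing first part gives 222 partitions in all.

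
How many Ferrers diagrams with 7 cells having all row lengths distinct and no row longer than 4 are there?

Enumerating:
4,3
4,2,1

2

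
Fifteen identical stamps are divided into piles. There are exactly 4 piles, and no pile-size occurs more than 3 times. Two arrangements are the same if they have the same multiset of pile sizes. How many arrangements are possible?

27

A partial list (first 12 by largest part):
12+1+1+1
11+2+1+1
10+3+1+1
10+2+2+1
9+4+1+1
9+3+2+1
9+2+2+2
8+5+1+1
8+4+2+1
8+3+3+1
8+3+2+2
7+6+1+1
…and 15 more, for 27 total.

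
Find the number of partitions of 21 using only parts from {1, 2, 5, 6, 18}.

There are too many to list fully; the first 12 (by largest part) are:
18, 2, 1
18, 1, 1, 1
6, 6, 6, 2, 1
6, 6, 6, 1, 1, 1
6, 6, 5, 2, 2
6, 6, 5, 2, 1, 1
6, 6, 5, 1, 1, 1, 1
6, 6, 2, 2, 2, 2, 1
6, 6, 2, 2, 2, 1, 1, 1
6, 6, 2, 2, 1, 1, 1, 1, 1
6, 6, 2, 1, 1, 1, 1, 1, 1, 1
6, 6, 1, 1, 1, 1, 1, 1, 1, 1, 1
…and 49 more, for 61 total.

61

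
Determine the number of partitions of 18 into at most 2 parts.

10

The partitions of 18 that satisfy the conditions:
18
17, 1
16, 2
15, 3
14, 4
13, 5
12, 6
11, 7
10, 8
9, 9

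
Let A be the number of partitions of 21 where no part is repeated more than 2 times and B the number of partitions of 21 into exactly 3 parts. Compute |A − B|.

206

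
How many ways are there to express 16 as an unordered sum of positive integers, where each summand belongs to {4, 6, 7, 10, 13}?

3

Enumerating:
10, 6
6, 6, 4
4, 4, 4, 4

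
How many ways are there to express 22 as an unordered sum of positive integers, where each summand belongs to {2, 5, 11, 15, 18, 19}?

7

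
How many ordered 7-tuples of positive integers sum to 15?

3003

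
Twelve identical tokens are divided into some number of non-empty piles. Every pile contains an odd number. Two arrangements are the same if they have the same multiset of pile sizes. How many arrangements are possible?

15

Listing the qualifying partitions of 12:
11+1
9+3
9+1+1+1
7+5
7+3+1+1
7+1+1+1+1+1
5+5+1+1
5+3+3+1
5+3+1+1+1+1
5+1+1+1+1+1+1+1
3+3+3+3
3+3+3+1+1+1
3+3+1+1+1+1+1+1
3+1+1+1+1+1+1+1+1+1
1+1+1+1+1+1+1+1+1+1+1+1
That's 15 in total.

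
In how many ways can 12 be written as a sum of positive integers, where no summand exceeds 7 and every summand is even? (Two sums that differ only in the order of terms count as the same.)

The partitions of 12 that satisfy the conditions:
6, 6
6, 4, 2
6, 2, 2, 2
4, 4, 4
4, 4, 2, 2
4, 2, 2, 2, 2
2, 2, 2, 2, 2, 2

7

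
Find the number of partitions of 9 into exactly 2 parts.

The partitions of 9 that satisfy the conditions:
8+1
7+2
6+3
5+4
That's 4 in total.

4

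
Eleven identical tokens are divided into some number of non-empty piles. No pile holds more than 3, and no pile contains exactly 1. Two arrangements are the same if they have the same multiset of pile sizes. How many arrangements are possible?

The partitions of 11 that satisfy the conditions:
3,3,3,2
3,2,2,2,2

2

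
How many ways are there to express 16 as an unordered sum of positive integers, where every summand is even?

They are:
16
14 + 2
12 + 4
12 + 2 + 2
10 + 6
10 + 4 + 2
10 + 2 + 2 + 2
8 + 8
8 + 6 + 2
8 + 4 + 4
8 + 4 + 2 + 2
8 + 2 + 2 + 2 + 2
6 + 6 + 4
6 + 6 + 2 + 2
6 + 4 + 4 + 2
6 + 4 + 2 + 2 + 2
6 + 2 + 2 + 2 + 2 + 2
4 + 4 + 4 + 4
4 + 4 + 4 + 2 + 2
4 + 4 + 2 + 2 + 2 + 2
4 + 2 + 2 + 2 + 2 + 2 + 2
2 + 2 + 2 + 2 + 2 + 2 + 2 + 2
That's 22 in total.

22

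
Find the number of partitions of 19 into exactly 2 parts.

They are:
1+18
2+17
3+16
4+15
5+14
6+13
7+12
8+11
9+10
Counting gives 9.

9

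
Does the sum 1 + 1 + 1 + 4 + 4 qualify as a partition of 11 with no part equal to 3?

Yes

The parts sum to 11, and the condition 'no summand equals 3' holds.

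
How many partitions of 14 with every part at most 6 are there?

Counting exhaustively, 90 partitions satisfy the conditions.

90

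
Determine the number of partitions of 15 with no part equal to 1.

41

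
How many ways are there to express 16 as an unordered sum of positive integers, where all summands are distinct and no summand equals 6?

24

They are:
16
15+1
14+2
13+3
13+2+1
12+4
12+3+1
11+5
11+4+1
11+3+2
10+5+1
10+4+2
10+3+2+1
9+7
9+5+2
9+4+3
9+4+2+1
8+7+1
8+5+3
8+5+2+1
8+4+3+1
7+5+4
7+5+3+1
7+4+3+2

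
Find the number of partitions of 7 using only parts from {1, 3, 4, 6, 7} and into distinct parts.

3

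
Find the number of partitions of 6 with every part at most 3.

7

Listing the qualifying partitions of 6:
3 + 3
1 + 2 + 3
1 + 1 + 1 + 3
2 + 2 + 2
1 + 1 + 2 + 2
1 + 1 + 1 + 1 + 2
1 + 1 + 1 + 1 + 1 + 1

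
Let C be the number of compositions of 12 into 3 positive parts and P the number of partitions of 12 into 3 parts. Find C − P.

Compositions: C(11,2) = 55.
Partitions of 12 into exactly 3 parts: 12.
Difference: 55 − 12 = 43.

43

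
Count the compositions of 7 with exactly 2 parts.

6

Place 1 bars in the 6 internal gaps of a row of 7 dots: C(6,1) = 6.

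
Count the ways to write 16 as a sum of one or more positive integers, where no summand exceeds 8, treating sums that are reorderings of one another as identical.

186

Systematic enumeration (by largest part, then next-largest, …) yields 186.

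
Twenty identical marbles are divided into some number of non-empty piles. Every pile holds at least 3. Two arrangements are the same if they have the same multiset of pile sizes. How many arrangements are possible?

A partial list (first 12 by largest part):
20
17,3
16,4
15,5
14,6
14,3,3
13,7
13,4,3
12,8
12,5,3
12,4,4
11,9
…and 37 more, for 49 total.

49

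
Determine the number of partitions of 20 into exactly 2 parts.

Enumerating:
19 + 1
18 + 2
17 + 3
16 + 4
15 + 5
14 + 6
13 + 7
12 + 8
11 + 9
10 + 10
Counting gives 10.

10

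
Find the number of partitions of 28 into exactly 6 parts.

391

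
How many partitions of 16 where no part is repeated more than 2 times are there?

89

Direct enumeration gives 89 partitions.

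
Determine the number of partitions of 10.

42

There are too many to list fully; the first 12 (by largest part) are:
10
9 + 1
8 + 2
8 + 1 + 1
7 + 3
7 + 2 + 1
7 + 1 + 1 + 1
6 + 4
6 + 3 + 1
6 + 2 + 2
6 + 2 + 1 + 1
6 + 1 + 1 + 1 + 1
…and 30 more, for 42 total.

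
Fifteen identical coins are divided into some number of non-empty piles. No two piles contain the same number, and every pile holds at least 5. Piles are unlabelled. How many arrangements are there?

4

Listing the qualifying partitions of 15:
15
10,5
9,6
8,7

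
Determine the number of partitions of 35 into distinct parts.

585

Enumerating by decreasing first part gives 585 partitions in all.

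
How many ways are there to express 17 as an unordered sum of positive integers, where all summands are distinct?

A partial list (first 12 by largest part):
17
16, 1
15, 2
14, 3
14, 2, 1
13, 4
13, 3, 1
12, 5
12, 4, 1
12, 3, 2
11, 6
11, 5, 1
…and 26 more, for 38 total.

38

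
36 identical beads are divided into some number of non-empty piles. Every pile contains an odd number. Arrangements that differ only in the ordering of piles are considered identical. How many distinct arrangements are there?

There are 668 such partitions.

668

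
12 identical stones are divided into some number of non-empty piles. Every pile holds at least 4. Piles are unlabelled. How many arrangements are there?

5

Enumerating:
12
4, 8
5, 7
6, 6
4, 4, 4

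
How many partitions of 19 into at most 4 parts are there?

A full systematic count gives 94.

94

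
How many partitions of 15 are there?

176

Enumerating by decreasing first part gives 176 partitions in all.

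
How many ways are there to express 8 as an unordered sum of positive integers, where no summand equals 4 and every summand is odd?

Listing the qualifying partitions of 8:
7,1
5,3
5,1,1,1
3,3,1,1
3,1,1,1,1,1
1,1,1,1,1,1,1,1
That's 6 in total.

6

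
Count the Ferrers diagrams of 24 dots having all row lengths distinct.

Enumerating by decreasing first part gives 122 partitions in all.

122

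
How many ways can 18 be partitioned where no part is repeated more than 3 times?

208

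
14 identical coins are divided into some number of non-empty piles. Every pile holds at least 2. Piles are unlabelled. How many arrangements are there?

34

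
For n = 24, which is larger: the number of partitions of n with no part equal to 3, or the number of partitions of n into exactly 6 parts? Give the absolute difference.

Partitions of 24 with no part equal to 3: 783.
Partitions of 24 into exactly 6 parts: 199.
|783 − 199| = 584.

584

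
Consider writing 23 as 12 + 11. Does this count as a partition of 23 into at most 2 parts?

The parts sum to 23, and the condition 'there are at most 2 summands' holds.

Yes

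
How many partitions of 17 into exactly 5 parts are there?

There are too many to list fully; the first 12 (by largest part) are:
13 + 1 + 1 + 1 + 1
12 + 2 + 1 + 1 + 1
11 + 3 + 1 + 1 + 1
11 + 2 + 2 + 1 + 1
10 + 4 + 1 + 1 + 1
10 + 3 + 2 + 1 + 1
10 + 2 + 2 + 2 + 1
9 + 5 + 1 + 1 + 1
9 + 4 + 2 + 1 + 1
9 + 3 + 3 + 1 + 1
9 + 3 + 2 + 2 + 1
9 + 2 + 2 + 2 + 2
…and 35 more, for 47 total.

47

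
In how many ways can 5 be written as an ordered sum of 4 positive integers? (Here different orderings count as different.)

A composition of 5 into 4 positive parts is chosen by placing 3 dividers among the 4 gaps between 5 units: C(4,3) = 4.

4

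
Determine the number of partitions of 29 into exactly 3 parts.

There are too many to list fully; the first 12 (by largest part) are:
27,1,1
26,2,1
25,3,1
25,2,2
24,4,1
24,3,2
23,5,1
23,4,2
23,3,3
22,6,1
22,5,2
22,4,3
…and 58 more, for 70 total.

70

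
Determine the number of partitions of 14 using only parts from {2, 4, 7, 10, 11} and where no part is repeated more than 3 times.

5

Listing the qualifying partitions of 14:
4+10
2+2+10
7+7
2+4+4+4
2+2+2+4+4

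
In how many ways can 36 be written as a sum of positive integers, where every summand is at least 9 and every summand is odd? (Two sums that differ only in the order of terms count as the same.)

Listing the qualifying partitions of 36:
27 + 9
25 + 11
23 + 13
21 + 15
19 + 17
9 + 9 + 9 + 9

6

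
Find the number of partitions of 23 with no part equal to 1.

253

There are 253 such partitions.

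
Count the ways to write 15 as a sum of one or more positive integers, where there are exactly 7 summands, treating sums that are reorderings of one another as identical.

21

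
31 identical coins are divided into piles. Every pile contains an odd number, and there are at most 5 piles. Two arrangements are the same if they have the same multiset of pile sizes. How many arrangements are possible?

A full systematic count gives 82.

82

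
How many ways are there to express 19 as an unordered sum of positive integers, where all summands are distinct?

A partial list (first 12 by largest part):
19
18+1
17+2
16+3
16+2+1
15+4
15+3+1
14+5
14+4+1
14+3+2
13+6
13+5+1
…and 42 more, for 54 total.

54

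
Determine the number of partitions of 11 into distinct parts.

12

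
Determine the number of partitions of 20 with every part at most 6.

Systematic enumeration (by largest part, then next-largest, …) yields 282.

282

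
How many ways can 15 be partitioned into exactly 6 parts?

A partial list (first 12 by largest part):
10, 1, 1, 1, 1, 1
9, 2, 1, 1, 1, 1
8, 3, 1, 1, 1, 1
8, 2, 2, 1, 1, 1
7, 4, 1, 1, 1, 1
7, 3, 2, 1, 1, 1
7, 2, 2, 2, 1, 1
6, 5, 1, 1, 1, 1
6, 4, 2, 1, 1, 1
6, 3, 3, 1, 1, 1
6, 3, 2, 2, 1, 1
6, 2, 2, 2, 2, 1
…and 14 more, for 26 total.

26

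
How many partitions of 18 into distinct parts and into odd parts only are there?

5

They are:
17, 1
15, 3
13, 5
11, 7
9, 5, 3, 1
That's 5 in total.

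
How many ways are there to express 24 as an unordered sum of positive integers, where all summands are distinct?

122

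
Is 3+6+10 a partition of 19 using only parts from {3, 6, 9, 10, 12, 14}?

The parts sum to 19, and the condition 'each summand belongs to {3, 6, 9, 10, 12, 14}' holds.

Yes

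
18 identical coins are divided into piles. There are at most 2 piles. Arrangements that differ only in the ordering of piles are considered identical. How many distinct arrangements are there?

Listing the qualifying partitions of 18:
18
1 + 17
2 + 16
3 + 15
4 + 14
5 + 13
6 + 12
7 + 11
8 + 10
9 + 9
Counting gives 10.

10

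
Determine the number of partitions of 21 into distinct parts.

There are 76 such partitions.

76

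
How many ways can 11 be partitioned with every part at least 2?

14

They are:
11
9, 2
8, 3
7, 4
7, 2, 2
6, 5
6, 3, 2
5, 4, 2
5, 3, 3
5, 2, 2, 2
4, 4, 3
4, 3, 2, 2
3, 3, 3, 2
3, 2, 2, 2, 2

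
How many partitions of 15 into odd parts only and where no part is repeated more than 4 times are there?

16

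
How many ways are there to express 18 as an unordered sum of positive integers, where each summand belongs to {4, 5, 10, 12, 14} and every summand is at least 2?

3

Listing the qualifying partitions of 18:
4+14
4+4+10
4+4+5+5
Counting gives 3.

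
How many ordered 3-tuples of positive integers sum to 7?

15

Equivalently, choose which 2 of the 6 gaps become plus signs: C(6,2) = 15.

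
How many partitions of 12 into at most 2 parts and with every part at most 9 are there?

4

The partitions of 12 that satisfy the conditions:
3+9
4+8
5+7
6+6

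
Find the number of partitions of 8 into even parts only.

5

The partitions of 8 that satisfy the conditions:
8
2, 6
4, 4
2, 2, 4
2, 2, 2, 2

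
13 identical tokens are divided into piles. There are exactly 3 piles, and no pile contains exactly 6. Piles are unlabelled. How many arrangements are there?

The partitions of 13 that satisfy the conditions:
1, 1, 11
1, 2, 10
1, 3, 9
2, 2, 9
1, 4, 8
2, 3, 8
1, 5, 7
2, 4, 7
3, 3, 7
3, 5, 5
4, 4, 5
Counting gives 11.

11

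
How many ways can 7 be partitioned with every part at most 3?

8

The partitions of 7 that satisfy the conditions:
3+3+1
3+2+2
3+2+1+1
3+1+1+1+1
2+2+2+1
2+2+1+1+1
2+1+1+1+1+1
1+1+1+1+1+1+1
Counting gives 8.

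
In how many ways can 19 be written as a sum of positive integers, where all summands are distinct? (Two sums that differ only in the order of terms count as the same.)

54

A partial list (first 12 by largest part):
19
18, 1
17, 2
16, 3
16, 2, 1
15, 4
15, 3, 1
14, 5
14, 4, 1
14, 3, 2
13, 6
13, 5, 1
…and 42 more, for 54 total.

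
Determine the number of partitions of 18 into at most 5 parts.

141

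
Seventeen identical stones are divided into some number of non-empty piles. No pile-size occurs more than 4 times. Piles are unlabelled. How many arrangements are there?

205

Systematic enumeration (by largest part, then next-largest, …) yields 205.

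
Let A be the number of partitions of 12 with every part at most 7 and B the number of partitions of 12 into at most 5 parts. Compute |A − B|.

Partitions of 12 with every part at most 7: 65.
Partitions of 12 into at most 5 parts: 47.
|65 − 47| = 18.

18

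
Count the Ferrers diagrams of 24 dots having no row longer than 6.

Enumerating by decreasing first part gives 532 partitions in all.

532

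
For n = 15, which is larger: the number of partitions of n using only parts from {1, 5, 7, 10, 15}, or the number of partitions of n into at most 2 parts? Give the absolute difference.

2

Partitions of 15 using only parts from {1, 5, 7, 10, 15}: 10.
Partitions of 15 into at most 2 parts: 8.
|10 − 8| = 2.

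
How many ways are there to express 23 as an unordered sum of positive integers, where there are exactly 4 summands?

Enumerating by decreasing first part gives 94 partitions in all.

94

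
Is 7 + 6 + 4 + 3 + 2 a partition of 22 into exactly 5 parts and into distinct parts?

The parts sum to 22, and the condition 'there are exactly 5 summands' holds; the condition 'all summands are distinct' holds.

Yes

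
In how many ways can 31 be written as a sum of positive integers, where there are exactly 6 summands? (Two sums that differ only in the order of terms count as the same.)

612

A full systematic count gives 612.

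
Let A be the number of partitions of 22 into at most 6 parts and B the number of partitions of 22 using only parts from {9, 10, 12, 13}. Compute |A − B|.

389

Partitions of 22 into at most 6 parts: 391.
Partitions of 22 using only parts from {9, 10, 12, 13}: 2.
|391 − 2| = 389.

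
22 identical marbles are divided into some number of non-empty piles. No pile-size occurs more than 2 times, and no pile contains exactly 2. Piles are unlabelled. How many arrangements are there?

138

Counting exhaustively, 138 partitions satisfy the conditions.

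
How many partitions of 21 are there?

792

A full systematic count gives 792.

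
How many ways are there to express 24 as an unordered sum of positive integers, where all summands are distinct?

A full systematic count gives 122.

122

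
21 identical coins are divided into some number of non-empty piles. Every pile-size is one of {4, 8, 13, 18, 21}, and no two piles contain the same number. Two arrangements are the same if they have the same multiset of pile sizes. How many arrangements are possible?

2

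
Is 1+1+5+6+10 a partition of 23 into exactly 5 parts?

Yes

The parts sum to 23, and the condition 'there are exactly 5 summands' holds.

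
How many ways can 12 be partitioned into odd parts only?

15

Listing the qualifying partitions of 12:
11+1
9+3
9+1+1+1
7+5
7+3+1+1
7+1+1+1+1+1
5+5+1+1
5+3+3+1
5+3+1+1+1+1
5+1+1+1+1+1+1+1
3+3+3+3
3+3+3+1+1+1
3+3+1+1+1+1+1+1
3+1+1+1+1+1+1+1+1+1
1+1+1+1+1+1+1+1+1+1+1+1
That's 15 in total.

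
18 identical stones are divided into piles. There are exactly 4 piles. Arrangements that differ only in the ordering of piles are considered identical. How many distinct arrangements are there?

47

A partial list (first 12 by largest part):
15+1+1+1
14+2+1+1
13+3+1+1
13+2+2+1
12+4+1+1
12+3+2+1
12+2+2+2
11+5+1+1
11+4+2+1
11+3+3+1
11+3+2+2
10+6+1+1
…and 35 more, for 47 total.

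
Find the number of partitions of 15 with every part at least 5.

Listing the qualifying partitions of 15:
15
10, 5
9, 6
8, 7
5, 5, 5
Counting gives 5.

5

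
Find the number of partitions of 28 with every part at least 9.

The partitions of 28 that satisfy the conditions:
28
9+19
10+18
11+17
12+16
13+15
14+14
9+9+10

8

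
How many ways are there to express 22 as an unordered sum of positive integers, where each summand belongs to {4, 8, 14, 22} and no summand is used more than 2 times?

3

The partitions of 22 that satisfy the conditions:
22
14,8
14,4,4
That's 3 in total.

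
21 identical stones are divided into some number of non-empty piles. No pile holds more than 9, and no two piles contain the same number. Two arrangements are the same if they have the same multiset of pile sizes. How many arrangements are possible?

23

Enumerating:
9,8,4
9,8,3,1
9,7,5
9,7,4,1
9,7,3,2
9,6,5,1
9,6,4,2
9,6,3,2,1
9,5,4,3
9,5,4,2,1
8,7,6
8,7,5,1
8,7,4,2
8,7,3,2,1
8,6,5,2
8,6,4,3
8,6,4,2,1
8,5,4,3,1
7,6,5,3
7,6,5,2,1
7,6,4,3,1
7,5,4,3,2
6,5,4,3,2,1
That's 23 in total.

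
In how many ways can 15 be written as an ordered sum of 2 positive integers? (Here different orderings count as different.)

14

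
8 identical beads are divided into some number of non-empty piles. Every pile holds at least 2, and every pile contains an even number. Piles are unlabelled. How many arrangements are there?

The partitions of 8 that satisfy the conditions:
8
6, 2
4, 4
4, 2, 2
2, 2, 2, 2
Counting gives 5.

5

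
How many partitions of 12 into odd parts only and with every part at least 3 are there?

The partitions of 12 that satisfy the conditions:
9, 3
7, 5
3, 3, 3, 3

3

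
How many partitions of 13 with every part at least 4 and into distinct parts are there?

They are:
13
4, 9
5, 8
6, 7

4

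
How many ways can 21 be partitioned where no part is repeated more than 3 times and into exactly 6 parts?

90

Enumerating by decreasing first part gives 90 partitions in all.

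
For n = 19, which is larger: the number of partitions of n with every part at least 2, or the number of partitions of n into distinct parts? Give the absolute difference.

Partitions of 19 with every part at least 2: 105.
Partitions of 19 into distinct parts: 54.
|105 − 54| = 51.

51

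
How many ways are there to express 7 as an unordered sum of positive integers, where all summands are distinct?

5

Listing the qualifying partitions of 7:
7
1 + 6
2 + 5
3 + 4
1 + 2 + 4
Counting gives 5.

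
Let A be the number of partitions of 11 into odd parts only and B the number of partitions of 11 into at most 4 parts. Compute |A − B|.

Partitions of 11 into odd parts only: 12.
Partitions of 11 into at most 4 parts: 27.
|12 − 27| = 15.

15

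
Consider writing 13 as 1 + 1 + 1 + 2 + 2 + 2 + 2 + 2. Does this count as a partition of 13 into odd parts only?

No

The parts sum to 13, and the condition 'every summand is odd' is violated.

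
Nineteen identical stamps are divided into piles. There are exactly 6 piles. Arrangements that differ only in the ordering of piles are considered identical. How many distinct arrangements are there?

71

Counting exhaustively, 71 partitions satisfy the conditions.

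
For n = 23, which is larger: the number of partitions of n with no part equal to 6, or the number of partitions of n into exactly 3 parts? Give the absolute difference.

914

Partitions of 23 with no part equal to 6: 958.
Partitions of 23 into exactly 3 parts: 44.
|958 − 44| = 914.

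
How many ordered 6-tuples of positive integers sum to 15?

2002

Equivalently, choose which 5 of the 14 gaps become plus signs: C(14,5) = 2002.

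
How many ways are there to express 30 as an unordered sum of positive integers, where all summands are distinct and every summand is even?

27

A partial list (first 12 by largest part):
30
2+28
4+26
6+24
2+4+24
8+22
2+6+22
10+20
2+8+20
4+6+20
12+18
2+10+18
…and 15 more, for 27 total.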